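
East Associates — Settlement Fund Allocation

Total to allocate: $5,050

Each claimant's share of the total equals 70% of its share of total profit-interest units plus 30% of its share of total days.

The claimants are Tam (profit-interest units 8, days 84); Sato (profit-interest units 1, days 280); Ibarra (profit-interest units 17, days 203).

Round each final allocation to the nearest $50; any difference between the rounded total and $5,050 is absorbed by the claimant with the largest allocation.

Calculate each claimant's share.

Profit-interest units total 26; days total 567.
Blended shares (70% profit-interest units + 30% days): Tam 0.2598; Sato 0.1751; Ibarra 0.5651.
Unrounded shares: Tam 1,312.14; Sato 884.11; Ibarra 2,853.75.
At nearest $50: Tam $1,300; Sato $900; Ibarra $2,850. Sum = $5,050.
Sum already equals the total — no adjustment.

Tam: $1,300; Sato: $900; Ibarra: $2,850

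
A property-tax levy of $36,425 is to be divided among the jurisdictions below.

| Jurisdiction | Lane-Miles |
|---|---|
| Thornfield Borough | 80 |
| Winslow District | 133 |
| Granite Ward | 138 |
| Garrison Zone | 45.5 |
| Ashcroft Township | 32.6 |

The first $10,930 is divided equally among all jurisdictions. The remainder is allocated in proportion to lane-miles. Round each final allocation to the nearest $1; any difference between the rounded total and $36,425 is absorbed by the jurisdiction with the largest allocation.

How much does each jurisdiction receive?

First tranche $10,930 split equally: $2,186 each.
Remainder $25,495 by lane-miles (total 429.1): Thornfield Borough 4,753.20 → $4,753; Winslow District 7,902.20 → $7,902; Granite Ward 8,199.28 → $8,199; Garrison Zone 2,703.38 → $2,703; Ashcroft Township 1,936.93 → $1,937.
Rounding difference +$1 on remainder applied to Granite Ward.
Totals: Thornfield Borough $2,186 + $4,753 = $6,939; Winslow District $2,186 + $7,902 = $10,088; Granite Ward $2,186 + $8,200 = $10,386; Garrison Zone $2,186 + $2,703 = $4,889; Ashcroft Township $2,186 + $1,937 = $4,123.

Thornfield Borough: $6,939; Winslow District: $10,088; Granite Ward: $10,386; Garrison Zone: $4,889; Ashcroft Township: $4,123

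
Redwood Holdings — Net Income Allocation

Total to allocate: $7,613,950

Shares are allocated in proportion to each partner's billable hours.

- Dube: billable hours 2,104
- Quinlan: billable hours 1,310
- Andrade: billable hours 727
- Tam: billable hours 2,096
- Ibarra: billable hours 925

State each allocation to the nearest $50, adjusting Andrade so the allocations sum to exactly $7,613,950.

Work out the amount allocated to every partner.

Billable hours total: 7,162.
Proportional shares: Dube 2,104/7,162 × $7,613,950 = 2,236,770.57; Quinlan 1,310/7,162 × $7,613,950 = 1,392,666.08; Andrade 727/7,162 × $7,613,950 = 772,876.52; Tam 2,096/7,162 × $7,613,950 = 2,228,265.74; Ibarra 925/7,162 × $7,613,950 = 983,371.09.
Rounded to nearest $50: Dube $2,236,750; Quinlan $1,392,650; Andrade $772,900; Tam $2,228,250; Ibarra $983,350. Sum = $7,613,900.
Difference $7,613,950 − $7,613,900 = +$50 applied to Andrade: Andrade becomes $772,950.

Dube: $2,236,750 · Quinlan: $1,392,650 · Andrade: $772,950 · Tam: $2,228,250 · Ibarra: $983,350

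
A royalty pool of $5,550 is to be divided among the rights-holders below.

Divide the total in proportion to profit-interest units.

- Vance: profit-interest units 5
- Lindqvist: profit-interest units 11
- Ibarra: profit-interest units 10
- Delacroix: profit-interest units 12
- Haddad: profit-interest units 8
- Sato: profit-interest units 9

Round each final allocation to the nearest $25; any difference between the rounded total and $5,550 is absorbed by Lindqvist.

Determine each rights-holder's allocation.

Vance: $500 · Lindqvist: $1,150 · Ibarra: $1,000 · Delacroix: $1,200 · Haddad: $800 · Sato: $900

Total profit-interest units = 55.
Raw shares: Vance 5/55 × $5,550 = 504.55; Lindqvist 11/55 × $5,550 = 1,110.00; Ibarra 10/55 × $5,550 = 1,009.09; Delacroix 12/55 × $5,550 = 1,210.91; Haddad 8/55 × $5,550 = 807.27; Sato 9/55 × $5,550 = 908.18.
After rounding ($25): Vance $500; Lindqvist $1,100; Ibarra $1,000; Delacroix $1,200; Haddad $800; Sato $900. Sum = $5,500.
Difference $5,550 − $5,500 = +$50 applied to Lindqvist: Lindqvist becomes $1,150.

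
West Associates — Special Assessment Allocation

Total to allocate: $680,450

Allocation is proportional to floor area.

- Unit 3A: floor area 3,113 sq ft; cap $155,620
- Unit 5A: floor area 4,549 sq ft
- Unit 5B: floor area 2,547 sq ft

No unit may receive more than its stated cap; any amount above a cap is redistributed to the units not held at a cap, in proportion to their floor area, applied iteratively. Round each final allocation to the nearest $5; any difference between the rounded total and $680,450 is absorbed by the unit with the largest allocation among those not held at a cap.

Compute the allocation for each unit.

Unit 3A: $155,620 | Unit 5A: $336,450 | Unit 5B: $188,380

Floor area total: 10,209.
Pro-rata shares before constraints: Unit 3A 207,487.59; Unit 5A 303,199.83; Unit 5B 169,762.58.
Cap binds for Unit 3A ($155,620); residual $524,830 reallocated over remaining floor area 7,096.
Remaining shares: Unit 5A 336,450.35 → $336,450; Unit 5B 188,379.65 → $188,380.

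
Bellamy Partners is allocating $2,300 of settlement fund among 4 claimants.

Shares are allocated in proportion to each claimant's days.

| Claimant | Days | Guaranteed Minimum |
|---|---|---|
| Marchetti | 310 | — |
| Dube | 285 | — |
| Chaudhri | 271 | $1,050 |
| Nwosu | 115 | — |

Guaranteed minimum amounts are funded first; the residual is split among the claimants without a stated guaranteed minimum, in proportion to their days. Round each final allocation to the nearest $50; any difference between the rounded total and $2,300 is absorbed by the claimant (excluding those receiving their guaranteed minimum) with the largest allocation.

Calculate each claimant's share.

Minimums first: Chaudhri $1,050. Residual $1,250.
Residual split over remaining days 710: Marchetti 545.77 → $550; Dube 501.76 → $500; Nwosu 202.46 → $200.

Marchetti: $550 · Dube: $500 · Chaudhri: $1,050 · Nwosu: $200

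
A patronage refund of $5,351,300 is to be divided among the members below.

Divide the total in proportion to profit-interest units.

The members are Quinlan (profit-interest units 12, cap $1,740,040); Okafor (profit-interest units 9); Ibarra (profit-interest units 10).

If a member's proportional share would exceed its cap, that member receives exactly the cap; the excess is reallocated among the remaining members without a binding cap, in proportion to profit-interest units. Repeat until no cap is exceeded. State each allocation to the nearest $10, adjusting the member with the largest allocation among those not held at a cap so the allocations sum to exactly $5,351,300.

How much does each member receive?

Quinlan: $1,740,040 | Okafor: $1,710,600 | Ibarra: $1,900,660

Total profit-interest units = 31.
Pro-rata shares before constraints: Quinlan 2,071,470.97; Okafor 1,553,603.23; Ibarra 1,726,225.81.
Cap binds for Quinlan ($1,740,040); remaining pool $3,611,260 reallocated over remaining profit-interest units 19.
Shares after redistribution: Okafor 1,710,596.84 → $1,710,600; Ibarra 1,900,663.16 → $1,900,660.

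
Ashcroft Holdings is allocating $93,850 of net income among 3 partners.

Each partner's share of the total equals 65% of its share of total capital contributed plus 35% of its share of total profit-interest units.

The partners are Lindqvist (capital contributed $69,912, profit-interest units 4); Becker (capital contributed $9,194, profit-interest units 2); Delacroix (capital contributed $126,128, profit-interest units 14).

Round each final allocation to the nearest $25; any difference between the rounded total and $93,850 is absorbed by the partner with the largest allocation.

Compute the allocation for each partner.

Lindqvist: $27,350 · Becker: $6,025 · Delacroix: $60,475

Totals — capital contributed 205,234, profit-interest units 20.
Combined weights (65% capital contributed + 35% profit-interest units): Lindqvist 0.2914; Becker 0.0641; Delacroix 0.6445.
Proportional shares: Lindqvist 27,349.72; Becker 6,017.52; Delacroix 60,482.77.
At nearest $25: Lindqvist $27,350; Becker $6,025; Delacroix $60,475. Sum = $93,850.
No rounding difference to absorb.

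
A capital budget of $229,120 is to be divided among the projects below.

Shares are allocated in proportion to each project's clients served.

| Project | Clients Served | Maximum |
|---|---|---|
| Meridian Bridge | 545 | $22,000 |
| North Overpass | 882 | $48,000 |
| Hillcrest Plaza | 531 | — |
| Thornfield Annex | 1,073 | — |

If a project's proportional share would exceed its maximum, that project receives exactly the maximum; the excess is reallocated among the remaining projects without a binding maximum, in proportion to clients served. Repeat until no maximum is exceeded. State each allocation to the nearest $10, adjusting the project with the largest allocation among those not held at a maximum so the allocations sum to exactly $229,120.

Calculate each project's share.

Meridian Bridge: $22,000 | North Overpass: $48,000 | Hillcrest Plaza: $52,680 | Thornfield Annex: $106,440

Sum of clients served: 3,031.
Unconstrained shares: Meridian Bridge 41,197.76; North Overpass 66,672.33; Hillcrest Plaza 40,139.47; Thornfield Annex 81,110.45.
Capped: Meridian Bridge ($22,000), North Overpass ($48,000); remaining pool $159,120 reallocated over remaining clients served 1,604.
Shares after redistribution: Hillcrest Plaza 52,676.26 → $52,680; Thornfield Annex 106,443.74 → $106,440.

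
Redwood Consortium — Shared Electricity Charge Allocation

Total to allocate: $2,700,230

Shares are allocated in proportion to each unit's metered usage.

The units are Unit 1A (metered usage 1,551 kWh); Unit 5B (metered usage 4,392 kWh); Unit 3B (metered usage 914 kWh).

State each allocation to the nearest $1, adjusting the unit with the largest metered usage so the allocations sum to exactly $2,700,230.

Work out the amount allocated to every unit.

Metered usage total: 1,551 + 4,392 + 914 = 6,857.
Unrounded shares: Unit 1A 610,771.00; Unit 5B 1,729,533.35; Unit 3B 359,925.66.
At nearest $1: Unit 1A $610,771; Unit 5B $1,729,533; Unit 3B $359,926. Sum = $2,700,230.
No rounding difference to absorb.

Unit 1A: $610,771 · Unit 5B: $1,729,533 · Unit 3B: $359,926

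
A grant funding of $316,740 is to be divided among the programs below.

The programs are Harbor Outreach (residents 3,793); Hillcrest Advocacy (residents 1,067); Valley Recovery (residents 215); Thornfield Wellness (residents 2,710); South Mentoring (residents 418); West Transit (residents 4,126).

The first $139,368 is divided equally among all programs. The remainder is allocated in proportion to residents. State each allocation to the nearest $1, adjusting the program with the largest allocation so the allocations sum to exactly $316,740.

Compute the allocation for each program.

Harbor Outreach: $77,796; Hillcrest Advocacy: $38,578; Valley Recovery: $26,321; Thornfield Wellness: $62,216; South Mentoring: $29,242; West Transit: $82,587

Equal tier: $139,368 ÷ 6 = $23,228 apiece.
Remainder $177,372 by residents (total 12,329): Harbor Outreach 54,568.25 → $54,568; Hillcrest Advocacy 15,350.47 → $15,350; Valley Recovery 3,093.11 → $3,093; Thornfield Wellness 38,987.60 → $38,988; South Mentoring 6,013.59 → $6,014; West Transit 59,358.98 → $59,359.
Totals: Harbor Outreach $23,228 + $54,568 = $77,796; Hillcrest Advocacy $23,228 + $15,350 = $38,578; Valley Recovery $23,228 + $3,093 = $26,321; Thornfield Wellness $23,228 + $38,988 = $62,216; South Mentoring $23,228 + $6,014 = $29,242; West Transit $23,228 + $59,359 = $82,587.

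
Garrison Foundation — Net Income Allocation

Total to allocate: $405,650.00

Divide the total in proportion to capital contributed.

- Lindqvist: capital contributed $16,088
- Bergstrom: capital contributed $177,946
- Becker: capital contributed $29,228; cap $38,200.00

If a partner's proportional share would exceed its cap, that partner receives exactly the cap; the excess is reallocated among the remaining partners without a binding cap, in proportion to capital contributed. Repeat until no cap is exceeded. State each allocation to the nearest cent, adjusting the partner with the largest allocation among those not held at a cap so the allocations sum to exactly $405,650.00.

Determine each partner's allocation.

Capital contributed total: 223,262.
Pro-rata shares before constraints: Lindqvist 29,230.6671; Bergstrom 323,314.2895; Becker 53,105.0434.
Held at cap: Becker ($38,200.00); residual $367,450.00 reallocated over remaining capital contributed 194,034.
Redistributed shares: Lindqvist 30,466.4935 → $30,466.49; Bergstrom 336,983.5065 → $336,983.51.

Lindqvist: $30,466.49 · Bergstrom: $336,983.51 · Becker: $38,200.00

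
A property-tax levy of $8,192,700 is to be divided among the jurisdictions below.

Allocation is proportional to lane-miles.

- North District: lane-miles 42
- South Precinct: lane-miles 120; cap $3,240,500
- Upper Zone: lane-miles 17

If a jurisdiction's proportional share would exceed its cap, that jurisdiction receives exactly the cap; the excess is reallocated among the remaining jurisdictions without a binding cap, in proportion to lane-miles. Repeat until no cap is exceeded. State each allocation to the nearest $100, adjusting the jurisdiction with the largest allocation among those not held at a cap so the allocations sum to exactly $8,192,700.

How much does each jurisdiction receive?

North District: $3,525,300; South Precinct: $3,240,500; Upper Zone: $1,426,900

Total lane-miles = 179.
Proportional shares (ignoring caps): North District 1,922,309.50; South Precinct 5,492,312.85; Upper Zone 778,077.65.
Capped: South Precinct ($3,240,500); remaining pool $4,952,200 reallocated over remaining lane-miles 59.
Redistributed shares: North District 3,525,294.92 → $3,525,300; Upper Zone 1,426,905.08 → $1,426,900.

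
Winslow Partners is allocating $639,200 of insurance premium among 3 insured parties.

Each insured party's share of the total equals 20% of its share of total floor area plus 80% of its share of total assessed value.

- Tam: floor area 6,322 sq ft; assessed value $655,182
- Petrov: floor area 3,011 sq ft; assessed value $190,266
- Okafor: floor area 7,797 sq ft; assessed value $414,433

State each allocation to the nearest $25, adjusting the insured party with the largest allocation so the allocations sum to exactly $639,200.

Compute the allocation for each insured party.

Tam: $313,100 | Petrov: $99,700 | Okafor: $226,400

Floor area total 17,130; assessed value total 1,259,881.
Combined weights (20% floor area + 80% assessed value): Tam 0.4898; Petrov 0.1560; Okafor 0.3542.
Raw shares: Tam 313,105.66; Petrov 99,695.97; Okafor 226,398.37.
At nearest $25: Tam $313,100; Petrov $99,700; Okafor $226,400. Sum = $639,200.
Rounded total matches; no reconciliation needed.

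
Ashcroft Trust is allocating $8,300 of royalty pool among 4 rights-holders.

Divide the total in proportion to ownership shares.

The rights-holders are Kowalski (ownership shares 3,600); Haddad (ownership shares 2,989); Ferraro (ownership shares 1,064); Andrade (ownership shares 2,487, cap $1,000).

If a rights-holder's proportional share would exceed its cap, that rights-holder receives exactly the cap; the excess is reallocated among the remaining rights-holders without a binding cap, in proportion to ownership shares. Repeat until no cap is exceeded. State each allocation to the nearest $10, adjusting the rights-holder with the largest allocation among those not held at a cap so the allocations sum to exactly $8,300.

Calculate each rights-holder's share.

Kowalski: $3,440 | Haddad: $2,850 | Ferraro: $1,010 | Andrade: $1,000

Ownership shares total: 10,140.
Pro-rata shares before constraints: Kowalski 2,946.75; Haddad 2,446.62; Ferraro 870.93; Andrade 2,035.71.
Capped: Andrade ($1,000); balance $7,300 reallocated over remaining ownership shares 7,653.
Remaining shares: Kowalski 3,433.95 → $3,430; Haddad 2,851.13 → $2,850; Ferraro 1,014.92 → $1,010.
Rounding difference +$10 applied to Kowalski → $3,440.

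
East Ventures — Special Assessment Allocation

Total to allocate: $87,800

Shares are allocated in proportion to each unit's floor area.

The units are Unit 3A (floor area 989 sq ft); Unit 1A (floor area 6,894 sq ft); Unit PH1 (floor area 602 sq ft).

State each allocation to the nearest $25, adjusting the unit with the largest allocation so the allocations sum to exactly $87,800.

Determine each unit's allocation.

Unit 3A: $10,225 | Unit 1A: $71,350 | Unit PH1: $6,225

Floor area total: 8,485.
Unrounded shares: Unit 3A 989/8,485 × $87,800 = 10,233.85; Unit 1A 6,894/8,485 × $87,800 = 71,336.85; Unit PH1 602/8,485 × $87,800 = 6,229.30.
At nearest $25: Unit 3A $10,225; Unit 1A $71,325; Unit PH1 $6,225. Sum = $87,775.
Difference $87,800 − $87,775 = +$25 applied to largest allocation (Unit 1A): Unit 1A becomes $71,350.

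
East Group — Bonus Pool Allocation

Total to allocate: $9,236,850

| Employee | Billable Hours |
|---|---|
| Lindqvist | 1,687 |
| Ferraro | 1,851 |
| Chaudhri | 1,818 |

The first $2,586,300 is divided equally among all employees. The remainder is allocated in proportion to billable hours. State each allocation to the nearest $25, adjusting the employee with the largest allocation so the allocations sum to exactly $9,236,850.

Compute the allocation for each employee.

Lindqvist: $2,956,850 · Ferraro: $3,160,500 · Chaudhri: $3,119,500

First tranche $2,586,300 split equally: $862,100 each.
Remainder $6,650,550 by billable hours (total 5,356): Lindqvist 2,094,749.41 → $2,094,750; Ferraro 2,298,388.36 → $2,298,400; Chaudhri 2,257,412.23 → $2,257,400.
Totals: Lindqvist $862,100 + $2,094,750 = $2,956,850; Ferraro $862,100 + $2,298,400 = $3,160,500; Chaudhri $862,100 + $2,257,400 = $3,119,500.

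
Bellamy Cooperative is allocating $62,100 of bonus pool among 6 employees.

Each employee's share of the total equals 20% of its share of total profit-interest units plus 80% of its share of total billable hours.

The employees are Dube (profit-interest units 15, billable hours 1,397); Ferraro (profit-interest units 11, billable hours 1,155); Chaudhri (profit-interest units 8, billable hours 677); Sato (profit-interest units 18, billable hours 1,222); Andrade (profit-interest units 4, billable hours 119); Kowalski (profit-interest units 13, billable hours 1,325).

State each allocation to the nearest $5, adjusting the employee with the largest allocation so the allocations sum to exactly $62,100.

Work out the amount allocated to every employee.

Dube: $14,470 · Ferraro: $11,715 · Chaudhri: $7,145 · Sato: $13,540 · Andrade: $1,725 · Kowalski: $13,505

Profit-interest units total 69; billable hours total 5,895.
Combined weights (20% profit-interest units + 80% billable hours): Dube 0.2331; Ferraro 0.1886; Chaudhri 0.1151; Sato 0.2180; Andrade 0.0277; Kowalski 0.2175.
Raw shares: Dube 14,473.19; Ferraro 11,713.74; Chaudhri 7,145.40; Sato 13,538.38; Andrade 1,722.87; Kowalski 13,506.41.
After rounding ($5): Dube $14,475; Ferraro $11,715; Chaudhri $7,145; Sato $13,540; Andrade $1,725; Kowalski $13,505. Sum = $62,105.
Difference $62,100 − $62,105 = −$5 applied to largest allocation (Dube): Dube becomes $14,470.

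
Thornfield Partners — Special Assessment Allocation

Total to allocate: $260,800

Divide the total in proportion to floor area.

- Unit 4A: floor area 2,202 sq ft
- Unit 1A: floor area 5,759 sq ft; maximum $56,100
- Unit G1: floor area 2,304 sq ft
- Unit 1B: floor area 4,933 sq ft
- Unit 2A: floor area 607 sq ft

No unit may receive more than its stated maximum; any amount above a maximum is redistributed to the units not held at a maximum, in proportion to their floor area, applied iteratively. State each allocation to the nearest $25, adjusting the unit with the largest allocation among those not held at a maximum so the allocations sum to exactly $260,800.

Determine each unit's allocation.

Unit 4A: $44,875; Unit 1A: $56,100; Unit G1: $46,950; Unit 1B: $100,500; Unit 2A: $12,375

Sum of floor area: 15,805.
Pro-rata shares before constraints: Unit 4A 36,335.44; Unit 1A 95,029.88; Unit G1 38,018.55; Unit 1B 81,399.96; Unit 2A 10,016.17.
Held at cap: Unit 1A ($56,100); residual $204,700 reallocated over remaining floor area 10,046.
Redistributed shares: Unit 4A 44,868.54 → $44,875; Unit G1 46,946.92 → $46,950; Unit 1B 100,516.14 → $100,525; Unit 2A 12,368.40 → $12,375.
Rounding difference −$25 applied to Unit 1B → $100,500.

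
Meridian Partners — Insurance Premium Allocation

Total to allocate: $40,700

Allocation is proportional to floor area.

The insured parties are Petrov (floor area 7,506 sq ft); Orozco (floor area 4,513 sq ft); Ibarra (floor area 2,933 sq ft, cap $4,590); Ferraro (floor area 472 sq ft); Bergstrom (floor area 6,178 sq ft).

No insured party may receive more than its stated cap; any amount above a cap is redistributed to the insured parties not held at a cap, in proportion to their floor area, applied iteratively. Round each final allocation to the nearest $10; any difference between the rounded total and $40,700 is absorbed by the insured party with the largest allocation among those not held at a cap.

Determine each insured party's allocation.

Petrov: $14,520 | Orozco: $8,730 | Ibarra: $4,590 | Ferraro: $910 | Bergstrom: $11,950

Combined floor area = 21,602.
Unconstrained shares: Petrov 14,141.94; Orozco 8,502.87; Ibarra 5,526.02; Ferraro 889.29; Bergstrom 11,639.88.
Capped: Ibarra ($4,590); balance $36,110 reallocated over remaining floor area 18,669.
Shares after redistribution: Petrov 14,518.27 → $14,520; Orozco 8,729.15 → $8,730; Ferraro 912.95 → $910; Bergstrom 11,949.63 → $11,950.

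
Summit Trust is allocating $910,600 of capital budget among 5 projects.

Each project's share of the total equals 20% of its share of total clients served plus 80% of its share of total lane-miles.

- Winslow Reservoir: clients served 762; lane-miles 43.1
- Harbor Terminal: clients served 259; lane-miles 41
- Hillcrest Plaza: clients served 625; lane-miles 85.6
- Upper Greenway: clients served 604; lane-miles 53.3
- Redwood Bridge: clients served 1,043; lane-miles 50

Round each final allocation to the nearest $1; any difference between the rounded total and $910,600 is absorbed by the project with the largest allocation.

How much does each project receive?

Winslow Reservoir: $157,152; Harbor Terminal: $123,729; Hillcrest Plaza: $262,983; Upper Greenway: $175,631; Redwood Bridge: $191,105

Totals — clients served 3,293, lane-miles 273.
Composite weights (20% clients served + 80% lane-miles): Winslow Reservoir 0.1726; Harbor Terminal 0.1359; Hillcrest Plaza 0.2888; Upper Greenway 0.1929; Redwood Bridge 0.2099.
Pro-rata amounts: Winslow Reservoir 157,151.67; Harbor Terminal 123,729.47; Hillcrest Plaza 262,982.92; Upper Greenway 175,631.38; Redwood Bridge 191,104.56.
Rounded to nearest $1: Winslow Reservoir $157,152; Harbor Terminal $123,729; Hillcrest Plaza $262,983; Upper Greenway $175,631; Redwood Bridge $191,105. Sum = $910,600.
Sum already equals the total — no adjustment.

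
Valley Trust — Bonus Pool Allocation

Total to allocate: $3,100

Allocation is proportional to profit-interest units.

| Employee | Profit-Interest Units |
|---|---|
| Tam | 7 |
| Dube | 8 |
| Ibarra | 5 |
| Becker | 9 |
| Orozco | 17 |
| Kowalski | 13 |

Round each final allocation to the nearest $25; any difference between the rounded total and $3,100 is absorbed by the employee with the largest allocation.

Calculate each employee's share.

Tam: $375 · Dube: $425 · Ibarra: $275 · Becker: $475 · Orozco: $875 · Kowalski: $675

Sum of profit-interest units: 59.
Proportional shares: Tam 7/59 × $3,100 = 367.80; Dube 8/59 × $3,100 = 420.34; Ibarra 5/59 × $3,100 = 262.71; Becker 9/59 × $3,100 = 472.88; Orozco 17/59 × $3,100 = 893.22; Kowalski 13/59 × $3,100 = 683.05.
Rounded to nearest $25: Tam $375; Dube $425; Ibarra $275; Becker $475; Orozco $900; Kowalski $675. Sum = $3,125.
Difference $3,100 − $3,125 = −$25 applied to largest allocation (Orozco): Orozco becomes $875.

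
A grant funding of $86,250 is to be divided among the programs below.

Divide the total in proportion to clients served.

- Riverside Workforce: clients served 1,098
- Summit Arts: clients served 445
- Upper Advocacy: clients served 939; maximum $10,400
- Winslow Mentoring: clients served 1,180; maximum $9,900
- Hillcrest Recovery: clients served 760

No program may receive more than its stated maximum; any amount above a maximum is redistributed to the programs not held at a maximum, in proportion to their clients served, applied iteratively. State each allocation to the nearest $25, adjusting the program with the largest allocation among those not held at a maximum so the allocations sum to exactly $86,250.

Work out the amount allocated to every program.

Riverside Workforce: $31,425; Summit Arts: $12,750; Upper Advocacy: $10,400; Winslow Mentoring: $9,900; Hillcrest Recovery: $21,775

Clients served total: 4,422.
Proportional shares (ignoring caps): Riverside Workforce 21,416.21; Summit Arts 8,679.61; Upper Advocacy 18,314.96; Winslow Mentoring 23,015.60; Hillcrest Recovery 14,823.61.
Cap binds for Upper Advocacy ($10,400), Winslow Mentoring ($9,900); remaining pool $65,950 reallocated over remaining clients served 2,303.
Remaining shares: Riverside Workforce 31,442.94 → $31,450; Summit Arts 12,743.27 → $12,750; Hillcrest Recovery 21,763.79 → $21,775.
Rounding difference −$25 applied to Riverside Workforce → $31,425.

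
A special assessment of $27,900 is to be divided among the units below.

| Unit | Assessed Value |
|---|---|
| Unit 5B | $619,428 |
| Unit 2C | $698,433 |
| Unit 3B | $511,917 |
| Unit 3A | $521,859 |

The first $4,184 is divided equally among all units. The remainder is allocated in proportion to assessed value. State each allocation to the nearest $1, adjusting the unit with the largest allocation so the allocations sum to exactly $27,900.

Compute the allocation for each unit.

Unit 5B: $7,293 | Unit 2C: $8,089 | Unit 3B: $6,209 | Unit 3A: $6,309

Equal tier: $4,184 ÷ 4 = $1,046 apiece.
Remainder $23,716 by assessed value (total 2,351,637): Unit 5B 6,246.86 → $6,247; Unit 2C 7,043.62 → $7,044; Unit 3B 5,162.63 → $5,163; Unit 3A 5,262.89 → $5,263.
Rounding difference −$1 on remainder applied to Unit 2C.
Totals: Unit 5B $1,046 + $6,247 = $7,293; Unit 2C $1,046 + $7,043 = $8,089; Unit 3B $1,046 + $5,163 = $6,209; Unit 3A $1,046 + $5,263 = $6,309.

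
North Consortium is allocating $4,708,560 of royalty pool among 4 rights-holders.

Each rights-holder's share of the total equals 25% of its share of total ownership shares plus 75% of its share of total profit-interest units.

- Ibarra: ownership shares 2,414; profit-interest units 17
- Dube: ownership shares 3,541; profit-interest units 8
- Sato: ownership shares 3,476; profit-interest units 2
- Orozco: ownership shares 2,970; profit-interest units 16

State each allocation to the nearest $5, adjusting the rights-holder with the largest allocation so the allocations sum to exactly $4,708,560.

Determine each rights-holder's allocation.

Ibarra: $1,625,285 | Dube: $993,130 | Sato: $494,205 | Orozco: $1,595,940

Ownership shares total 12,401; profit-interest units total 43.
Combined weights (25% ownership shares + 75% profit-interest units): Ibarra 0.3452; Dube 0.2109; Sato 0.1050; Orozco 0.3389.
Unrounded shares: Ibarra 1,625,286.89; Dube 993,130.68; Sato 494,204.41; Orozco 1,595,938.02.
Rounded to nearest $5: Ibarra $1,625,285; Dube $993,130; Sato $494,205; Orozco $1,595,940. Sum = $4,708,560.
Sum already equals the total — no adjustment.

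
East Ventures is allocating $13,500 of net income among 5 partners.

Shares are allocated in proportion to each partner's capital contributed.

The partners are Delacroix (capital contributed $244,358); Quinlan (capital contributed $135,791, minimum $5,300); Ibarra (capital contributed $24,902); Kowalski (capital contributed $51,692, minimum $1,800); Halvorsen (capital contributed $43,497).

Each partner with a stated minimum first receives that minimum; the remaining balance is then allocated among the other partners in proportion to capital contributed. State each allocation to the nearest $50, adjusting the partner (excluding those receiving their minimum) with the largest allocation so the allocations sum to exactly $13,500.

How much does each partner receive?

Delacroix: $5,000; Quinlan: $5,300; Ibarra: $500; Kowalski: $1,800; Halvorsen: $900

Fund the minimums — Quinlan $5,300; Kowalski $1,800. Remaining pool $6,400.
Remaining pool split over remaining capital contributed 312,757: Delacroix 5,000.34 → $5,000; Ibarra 509.57 → $500; Halvorsen 890.09 → $900.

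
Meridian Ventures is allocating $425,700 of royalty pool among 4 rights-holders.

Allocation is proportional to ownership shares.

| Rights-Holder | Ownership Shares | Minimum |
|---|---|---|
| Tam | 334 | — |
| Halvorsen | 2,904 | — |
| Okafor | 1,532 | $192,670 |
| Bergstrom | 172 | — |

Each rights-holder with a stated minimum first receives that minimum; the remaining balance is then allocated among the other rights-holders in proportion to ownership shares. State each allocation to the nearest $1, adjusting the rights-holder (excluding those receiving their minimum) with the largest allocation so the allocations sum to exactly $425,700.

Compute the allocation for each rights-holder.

Tam: $22,825; Halvorsen: $198,451; Okafor: $192,670; Bergstrom: $11,754

Minimums first: Okafor $192,670. Residual $233,030.
Residual split over remaining ownership shares 3,410: Tam 22,824.64 → $22,825; Halvorsen 198,451.35 → $198,451; Bergstrom 11,754.01 → $11,754.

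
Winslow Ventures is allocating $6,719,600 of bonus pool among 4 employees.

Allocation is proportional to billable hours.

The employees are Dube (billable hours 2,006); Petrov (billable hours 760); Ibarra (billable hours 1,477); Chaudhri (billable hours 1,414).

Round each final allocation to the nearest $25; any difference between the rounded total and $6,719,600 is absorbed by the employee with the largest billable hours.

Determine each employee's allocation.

Sum of billable hours: 5,657.
Raw shares: Dube 2,006/5,657 × $6,719,600 = 2,382,803.18; Petrov 760/5,657 × $6,719,600 = 902,756.94; Ibarra 1,477/5,657 × $6,719,600 = 1,754,436.84; Chaudhri 1,414/5,657 × $6,719,600 = 1,679,603.04.
Rounded to nearest $25: Dube $2,382,800; Petrov $902,750; Ibarra $1,754,425; Chaudhri $1,679,600. Sum = $6,719,575.
Difference $6,719,600 − $6,719,575 = +$25 applied to largest billable hours (Dube): Dube becomes $2,382,825.

Dube: $2,382,825; Petrov: $902,750; Ibarra: $1,754,425; Chaudhri: $1,679,600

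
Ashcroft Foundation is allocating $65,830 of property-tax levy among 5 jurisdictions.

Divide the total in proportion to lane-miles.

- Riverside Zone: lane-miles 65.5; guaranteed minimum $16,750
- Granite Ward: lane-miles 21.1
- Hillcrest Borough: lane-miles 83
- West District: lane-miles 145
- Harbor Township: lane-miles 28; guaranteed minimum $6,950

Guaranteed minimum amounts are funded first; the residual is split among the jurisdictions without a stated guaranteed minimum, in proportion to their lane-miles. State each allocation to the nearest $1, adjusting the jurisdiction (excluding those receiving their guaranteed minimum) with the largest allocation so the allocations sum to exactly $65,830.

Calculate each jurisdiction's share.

Minimums first: Riverside Zone $16,750; Harbor Township $6,950. Residual $42,130.
Residual split over remaining lane-miles 249.1: Granite Ward 3,568.62 → $3,569; Hillcrest Borough 14,037.70 → $14,038; West District 24,523.69 → $24,524.
Rounding difference −$1 applied to West District → $24,523.

Riverside Zone: $16,750; Granite Ward: $3,569; Hillcrest Borough: $14,038; West District: $24,523; Harbor Township: $6,950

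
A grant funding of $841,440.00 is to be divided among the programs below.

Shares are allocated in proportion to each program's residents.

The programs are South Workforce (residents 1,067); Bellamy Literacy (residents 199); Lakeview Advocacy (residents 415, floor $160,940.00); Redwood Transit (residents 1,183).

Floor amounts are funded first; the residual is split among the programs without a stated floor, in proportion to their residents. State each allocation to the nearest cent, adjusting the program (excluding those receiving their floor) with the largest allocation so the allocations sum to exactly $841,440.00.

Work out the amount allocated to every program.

South Workforce: $296,485.71 · Bellamy Literacy: $55,295.84 · Lakeview Advocacy: $160,940.00 · Redwood Transit: $328,718.45

Minimums first: Lakeview Advocacy $160,940.00. Balance $680,500.00.
Balance split over remaining residents 2,449: South Workforce 296,485.7085 → $296,485.71; Bellamy Literacy 55,295.83503 → $55,295.84; Redwood Transit 328,718.4565 → $328,718.46.
Rounding difference −$0.01 applied to Redwood Transit → $328,718.45.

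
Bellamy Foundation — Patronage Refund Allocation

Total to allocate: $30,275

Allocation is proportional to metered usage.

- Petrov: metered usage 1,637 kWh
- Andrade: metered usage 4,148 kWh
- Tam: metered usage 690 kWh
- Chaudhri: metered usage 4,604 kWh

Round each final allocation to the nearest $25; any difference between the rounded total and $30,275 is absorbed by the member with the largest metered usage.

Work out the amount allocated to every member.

Combined metered usage = 11,079.
Proportional shares: Petrov 1,637/11,079 × $30,275 = 4,473.34; Andrade 4,148/11,079 × $30,275 = 11,335.02; Tam 690/11,079 × $30,275 = 1,885.53; Chaudhri 4,604/11,079 × $30,275 = 12,581.11.
Rounded to nearest $25: Petrov $4,475; Andrade $11,325; Tam $1,875; Chaudhri $12,575. Sum = $30,250.
Difference $30,275 − $30,250 = +$25 applied to largest metered usage (Chaudhri): Chaudhri becomes $12,600.

Petrov: $4,475; Andrade: $11,325; Tam: $1,875; Chaudhri: $12,600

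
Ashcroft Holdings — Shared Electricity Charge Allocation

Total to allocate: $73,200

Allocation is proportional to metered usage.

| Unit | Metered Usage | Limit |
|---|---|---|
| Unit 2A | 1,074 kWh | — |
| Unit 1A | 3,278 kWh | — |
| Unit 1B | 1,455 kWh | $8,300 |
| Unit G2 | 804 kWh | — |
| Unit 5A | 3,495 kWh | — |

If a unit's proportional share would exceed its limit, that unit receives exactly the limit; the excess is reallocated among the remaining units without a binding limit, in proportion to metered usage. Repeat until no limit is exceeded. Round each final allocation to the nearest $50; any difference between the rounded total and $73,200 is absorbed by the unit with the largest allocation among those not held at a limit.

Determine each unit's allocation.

Total metered usage = 10,106.
Proportional shares (ignoring caps): Unit 2A 7,779.22; Unit 1A 23,743.28; Unit 1B 10,538.89; Unit G2 5,823.55; Unit 5A 25,315.06.
Cap binds for Unit 1B ($8,300); remaining pool $64,900 reallocated over remaining metered usage 8,651.
Shares after redistribution: Unit 2A 8,057.17 → $8,050; Unit 1A 24,591.63 → $24,600; Unit G2 6,031.63 → $6,050; Unit 5A 26,219.57 → $26,200.

Unit 2A: $8,050 · Unit 1A: $24,600 · Unit 1B: $8,300 · Unit G2: $6,050 · Unit 5A: $26,200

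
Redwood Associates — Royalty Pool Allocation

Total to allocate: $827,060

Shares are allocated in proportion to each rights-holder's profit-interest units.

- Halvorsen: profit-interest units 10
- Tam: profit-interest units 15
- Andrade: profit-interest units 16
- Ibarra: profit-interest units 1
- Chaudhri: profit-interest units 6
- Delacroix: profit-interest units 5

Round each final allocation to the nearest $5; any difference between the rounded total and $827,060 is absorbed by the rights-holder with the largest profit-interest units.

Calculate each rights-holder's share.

Combined profit-interest units = 53.
Raw shares: Halvorsen 10/53 × $827,060 = 156,049.06; Tam 15/53 × $827,060 = 234,073.58; Andrade 16/53 × $827,060 = 249,678.49; Ibarra 1/53 × $827,060 = 15,604.91; Chaudhri 6/53 × $827,060 = 93,629.43; Delacroix 5/53 × $827,060 = 78,024.53.
At nearest $5: Halvorsen $156,050; Tam $234,075; Andrade $249,680; Ibarra $15,605; Chaudhri $93,630; Delacroix $78,025. Sum = $827,065.
Difference $827,060 − $827,065 = −$5 applied to largest profit-interest units (Andrade): Andrade becomes $249,675.

Halvorsen: $156,050 · Tam: $234,075 · Andrade: $249,675 · Ibarra: $15,605 · Chaudhri: $93,630 · Delacroix: $78,025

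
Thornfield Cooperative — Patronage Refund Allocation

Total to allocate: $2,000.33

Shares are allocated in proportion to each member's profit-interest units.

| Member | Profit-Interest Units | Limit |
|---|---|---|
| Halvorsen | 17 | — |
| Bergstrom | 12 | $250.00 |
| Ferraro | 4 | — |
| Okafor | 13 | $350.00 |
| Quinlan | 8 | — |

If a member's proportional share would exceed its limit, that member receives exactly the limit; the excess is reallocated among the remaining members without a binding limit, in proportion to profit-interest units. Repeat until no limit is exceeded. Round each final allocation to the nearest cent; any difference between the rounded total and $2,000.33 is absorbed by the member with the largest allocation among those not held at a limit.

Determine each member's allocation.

Halvorsen: $820.88 · Bergstrom: $250.00 · Ferraro: $193.15 · Okafor: $350.00 · Quinlan: $386.30

Sum of profit-interest units: 54.
Pro-rata shares before constraints: Halvorsen 629.7335; Bergstrom 444.5178; Ferraro 148.1726; Okafor 481.5609; Quinlan 296.3452.
Capped: Bergstrom ($250.00), Okafor ($350.00); remaining pool $1,400.33 reallocated over remaining profit-interest units 29.
Shares after redistribution: Halvorsen 820.8831 → $820.88; Ferraro 193.1490 → $193.15; Quinlan 386.2979 → $386.30.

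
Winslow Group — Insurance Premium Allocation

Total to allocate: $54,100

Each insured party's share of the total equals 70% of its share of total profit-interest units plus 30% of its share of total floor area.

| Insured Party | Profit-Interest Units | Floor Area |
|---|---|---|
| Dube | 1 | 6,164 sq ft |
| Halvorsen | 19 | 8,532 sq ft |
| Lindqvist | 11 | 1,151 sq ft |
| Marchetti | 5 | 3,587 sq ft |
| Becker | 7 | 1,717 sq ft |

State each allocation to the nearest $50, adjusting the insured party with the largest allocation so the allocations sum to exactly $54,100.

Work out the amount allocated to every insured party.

Totals — profit-interest units 43, floor area 21,151.
Composite weights (70% profit-interest units + 30% floor area): Dube 0.1037; Halvorsen 0.4303; Lindqvist 0.1954; Marchetti 0.1323; Becker 0.1383.
Pro-rata amounts: Dube 5,610.58; Halvorsen 23,280.20; Lindqvist 10,570.88; Marchetti 7,155.94; Becker 7,482.41.
After rounding ($50): Dube $5,600; Halvorsen $23,300; Lindqvist $10,550; Marchetti $7,150; Becker $7,500. Sum = $54,100.
No rounding difference to absorb.

Dube: $5,600 · Halvorsen: $23,300 · Lindqvist: $10,550 · Marchetti: $7,150 · Becker: $7,500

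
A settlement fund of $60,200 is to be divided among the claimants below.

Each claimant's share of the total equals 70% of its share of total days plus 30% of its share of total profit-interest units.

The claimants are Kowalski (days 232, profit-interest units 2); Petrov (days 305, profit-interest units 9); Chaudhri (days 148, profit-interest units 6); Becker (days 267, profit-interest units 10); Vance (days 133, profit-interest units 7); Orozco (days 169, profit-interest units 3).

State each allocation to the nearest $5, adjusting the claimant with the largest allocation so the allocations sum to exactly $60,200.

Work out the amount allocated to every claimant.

Totals — days 1,254, profit-interest units 37.
Combined weights (70% days + 30% profit-interest units): Kowalski 0.1457; Petrov 0.2432; Chaudhri 0.1313; Becker 0.2301; Vance 0.1310; Orozco 0.1187.
Raw shares: Kowalski 8,772.45; Petrov 14,642.34; Chaudhri 7,902.11; Becker 13,853.47; Vance 7,886.15; Orozco 7,143.48.
After rounding ($5): Kowalski $8,770; Petrov $14,640; Chaudhri $7,900; Becker $13,855; Vance $7,885; Orozco $7,145. Sum = $60,195.
Difference $60,200 − $60,195 = +$5 applied to largest allocation (Petrov): Petrov becomes $14,645.

Kowalski: $8,770; Petrov: $14,645; Chaudhri: $7,900; Becker: $13,855; Vance: $7,885; Orozco: $7,145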